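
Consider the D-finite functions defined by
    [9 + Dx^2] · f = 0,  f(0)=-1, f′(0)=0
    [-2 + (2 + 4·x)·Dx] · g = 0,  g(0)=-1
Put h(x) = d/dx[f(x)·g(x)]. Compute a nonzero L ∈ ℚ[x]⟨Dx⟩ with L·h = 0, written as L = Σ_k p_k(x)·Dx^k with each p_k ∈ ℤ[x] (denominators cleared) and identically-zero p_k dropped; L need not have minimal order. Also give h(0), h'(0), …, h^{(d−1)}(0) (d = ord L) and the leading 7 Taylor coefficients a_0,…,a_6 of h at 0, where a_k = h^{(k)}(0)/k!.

L = (14 + 84·x + 192·x^2 + 216·x^3 + 108·x^4) + (-1 - 8·x - 18·x^2 - 12·x^3)·Dx + (1 + 7·x + 19·x^2 + 24·x^3 + 12·x^4)·Dx^2  (order 2).
h: a_k = 1, -10, -12, 20, 10, -36/5, -42/5, …
ICs: h(0) = 1, h′(0) = -10.

f: a_k = -1, 0, 9/2, 0, -27/8, 0, 81/80, …
g: a_k = -1, -1, 1/2, -1/2, 5/8, -7/8, 21/16, …
h₀=f·g: eliminate ⇒ L₀, order ≤ 2·1.
h=h₀': d/dx-closure on L₀ ⇒ L.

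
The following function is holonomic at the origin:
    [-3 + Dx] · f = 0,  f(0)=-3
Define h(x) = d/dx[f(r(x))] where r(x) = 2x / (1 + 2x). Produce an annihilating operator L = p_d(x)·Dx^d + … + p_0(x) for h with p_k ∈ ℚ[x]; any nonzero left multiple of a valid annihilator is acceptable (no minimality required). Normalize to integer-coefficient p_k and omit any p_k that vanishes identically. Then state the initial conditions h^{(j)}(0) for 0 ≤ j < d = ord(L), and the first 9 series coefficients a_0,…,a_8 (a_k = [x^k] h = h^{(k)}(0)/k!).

f: a_k = -3, -9, -27/2, -27/2, -81/8, -243/40, -243/80, -729/560, -2187/4480, …
Change of var in L_f (x↦r) gives L₀.
Derive L from L₀ (diff closure).
L = (2 - 8·x) + (-1 - 4·x - 4·x^2)·Dx  (order 1).
h: a_k = -18, -36, 108, -72, -252, 4968/5, -9864/5, 77904/35, 23004/35, …
ICs: h(0) = -18.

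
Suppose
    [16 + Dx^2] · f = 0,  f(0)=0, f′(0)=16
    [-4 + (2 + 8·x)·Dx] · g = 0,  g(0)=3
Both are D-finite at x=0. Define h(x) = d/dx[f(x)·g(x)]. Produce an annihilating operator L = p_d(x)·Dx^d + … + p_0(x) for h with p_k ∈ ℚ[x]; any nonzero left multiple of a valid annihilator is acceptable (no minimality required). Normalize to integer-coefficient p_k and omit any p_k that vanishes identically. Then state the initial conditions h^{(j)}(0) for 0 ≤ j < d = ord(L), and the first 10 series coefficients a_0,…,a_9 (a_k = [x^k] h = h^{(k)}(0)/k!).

f: a_k = 0, 16, 0, -128/3, 0, 512/15, 0, -4096/315, 0, 8192/2835, …
g: a_k = 3, 6, -6, 12, -30, 84, -252, 792, -2574, 8580, …
f·g: L₀ = L_f ⊗_s L_g, ord ≤ 2·1.
h₀' ⇒ L via d/dx closure of L₀.
L = (212 + 2304·x + 8704·x^2 + 16384·x^3 + 16384·x^4) + (-4 - 144·x - 768·x^2 - 1024·x^3)·Dx + (7 + 88·x + 432·x^2 + 1024·x^3 + 1024·x^4)·Dx^2  (order 2).
h: a_k = 48, 192, -672, -256, -608, 31104/5, -62912/3, 7912448/105, -5928800/21, 200749184/189, …
ICs: h(0) = 48, h′(0) = 192.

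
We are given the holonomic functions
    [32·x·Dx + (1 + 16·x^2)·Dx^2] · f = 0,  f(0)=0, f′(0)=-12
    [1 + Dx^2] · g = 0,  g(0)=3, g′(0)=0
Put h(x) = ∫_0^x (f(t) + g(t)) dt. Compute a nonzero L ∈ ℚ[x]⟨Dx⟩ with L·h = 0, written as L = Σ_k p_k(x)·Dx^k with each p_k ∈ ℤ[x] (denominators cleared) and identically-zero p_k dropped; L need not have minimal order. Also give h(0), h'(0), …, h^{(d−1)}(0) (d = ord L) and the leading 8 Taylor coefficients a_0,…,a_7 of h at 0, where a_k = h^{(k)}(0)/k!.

f: a_k = 0, -12, 0, 64, 0, -3072/5, 0, 49152/7, …
g: a_k = 3, 0, -3/2, 0, 1/8, 0, -1/240, 0, …
h₀=f+g: left-lcm gives L₀, ord ≤ 4.
∫: right-multiply L₀ by Dx.
L = (-6112·x + 99328·x^3 + 8192·x^5)·Dx^2 + (-31 + 1072·x^2 + 25344·x^4 + 4096·x^6)·Dx^3 + (-6112·x + 99328·x^3 + 8192·x^5)·Dx^4 + (-31 + 1072·x^2 + 25344·x^4 + 4096·x^6)·Dx^5  (order 5).
h: a_k = 0, 3, -6, -1/2, 16, 1/40, -512/5, -1/1680, …
ICs: h(0) = 0, h′(0) = 3, h′′(0) = -12, h′′′(0) = -3, h′′′′(0) = 384.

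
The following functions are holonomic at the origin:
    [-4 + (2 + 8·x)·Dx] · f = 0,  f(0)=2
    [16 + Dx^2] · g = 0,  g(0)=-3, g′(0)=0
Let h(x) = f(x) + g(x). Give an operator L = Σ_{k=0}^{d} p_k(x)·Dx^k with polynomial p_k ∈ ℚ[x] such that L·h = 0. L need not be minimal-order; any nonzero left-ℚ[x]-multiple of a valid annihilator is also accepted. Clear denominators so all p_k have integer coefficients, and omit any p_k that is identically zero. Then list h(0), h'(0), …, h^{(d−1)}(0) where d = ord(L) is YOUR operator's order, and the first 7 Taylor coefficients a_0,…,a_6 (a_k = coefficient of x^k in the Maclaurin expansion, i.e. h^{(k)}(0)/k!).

L = (-224 - 1024·x - 2048·x^2) + (48 + 704·x + 3072·x^2 + 4096·x^3)·Dx + (-14 - 64·x - 128·x^2)·Dx^2 + (3 + 44·x + 192·x^2 + 256·x^3)·Dx^3  (order 3).
h: a_k = -1, 4, 20, 8, -52, 56, -2264/15, …
ICs: h(0) = -1, h′(0) = 4, h′′(0) = 40.

f: a_k = 2, 4, -4, 8, -20, 56, -168, …
g: a_k = -3, 0, 24, 0, -32, 0, 256/15, …
Weyl lclm of L_f,L_g ⇒ L₀ (ord ≤ 3).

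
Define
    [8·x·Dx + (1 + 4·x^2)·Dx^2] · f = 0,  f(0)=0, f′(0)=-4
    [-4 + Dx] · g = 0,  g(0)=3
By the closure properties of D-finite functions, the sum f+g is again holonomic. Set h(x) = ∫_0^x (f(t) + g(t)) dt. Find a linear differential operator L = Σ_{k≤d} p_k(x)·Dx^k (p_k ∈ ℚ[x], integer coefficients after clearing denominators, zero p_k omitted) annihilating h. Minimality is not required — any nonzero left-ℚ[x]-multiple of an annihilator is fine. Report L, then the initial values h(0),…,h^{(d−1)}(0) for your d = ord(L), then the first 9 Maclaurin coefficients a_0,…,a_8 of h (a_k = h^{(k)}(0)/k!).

f: a_k = 0, -4, 0, 16/3, 0, -64/5, 0, 256/7, 0, …
g: a_k = 3, 12, 24, 32, 32, 128/5, 256/15, 1024/105, 512/105, …
L₀ := lclm(L_f,L_g); ord L₀ ≤ 2+1.
Integrate: L := L₀·Dx.
L = (8 - 32·x - 96·x^2 - 128·x^3)·Dx^2 + (-6 - 8·x^2 - 64·x^4)·Dx^3 + (1 + 2·x + 8·x^2 + 8·x^3 + 16·x^4)·Dx^4  (order 4).
h: a_k = 0, 3, 4, 8, 28/3, 32/5, 32/15, 256/105, 608/105, …
ICs: h(0) = 0, h′(0) = 3, h′′(0) = 8, h′′′(0) = 48.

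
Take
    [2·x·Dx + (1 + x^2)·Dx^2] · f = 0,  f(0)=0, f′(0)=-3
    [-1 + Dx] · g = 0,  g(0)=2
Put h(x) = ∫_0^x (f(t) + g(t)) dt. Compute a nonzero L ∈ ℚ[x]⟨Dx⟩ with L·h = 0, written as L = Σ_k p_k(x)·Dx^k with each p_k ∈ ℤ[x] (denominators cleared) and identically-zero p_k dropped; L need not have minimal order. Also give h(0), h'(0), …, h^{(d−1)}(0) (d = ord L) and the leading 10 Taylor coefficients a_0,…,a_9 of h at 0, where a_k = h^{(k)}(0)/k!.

f: a_k = 0, -3, 0, 1, 0, -3/5, 0, 3/7, 0, -1/3, …
g: a_k = 2, 2, 1, 1/3, 1/12, 1/60, 1/360, 1/2520, 1/20160, 1/181440, …
Weyl lclm of L_f,L_g ⇒ L₀ (ord ≤ 3).
Integrate: L := L₀·Dx.
L = (2 - 4·x - 2·x^2)·Dx^2 + (-3 + 3·x + x^2 - x^3)·Dx^3 + (1 + x + x^2 + x^3)·Dx^4  (order 4).
h: a_k = 0, 2, -1/2, 1/3, 1/3, 1/60, -7/72, 1/2520, 1081/20160, 1/181440, …
ICs: h(0) = 0, h′(0) = 2, h′′(0) = -1, h′′′(0) = 2.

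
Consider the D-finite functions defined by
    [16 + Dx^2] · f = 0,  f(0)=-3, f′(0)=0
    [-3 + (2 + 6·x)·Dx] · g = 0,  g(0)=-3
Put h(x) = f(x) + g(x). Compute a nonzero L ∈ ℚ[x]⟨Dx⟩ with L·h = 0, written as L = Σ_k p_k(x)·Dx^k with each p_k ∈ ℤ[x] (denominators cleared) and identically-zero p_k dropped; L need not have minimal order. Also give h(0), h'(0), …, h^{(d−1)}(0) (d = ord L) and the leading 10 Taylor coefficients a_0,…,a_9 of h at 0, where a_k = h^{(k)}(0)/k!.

f: a_k = -3, 0, 24, 0, -32, 0, 256/15, 0, -512/105, 0, …
g: a_k = -3, -9/2, 27/8, -81/16, 1215/128, -5103/256, 45927/1024, -216513/2048, 8444007/32768, -42220035/65536, …
f+g: L₀ = lclm(L_f,L_g), ord ≤ 2+1.
L = (-4368 - 18432·x - 27648·x^2) + (1760 + 17568·x + 55296·x^2 + 55296·x^3)·Dx + (-273 - 1152·x - 1728·x^2)·Dx^2 + (110 + 1098·x + 3456·x^2 + 3456·x^3)·Dx^3  (order 3).
h: a_k = -6, -9/2, 219/8, -81/16, -2881/128, -5103/256, 951049/15360, -216513/2048, 869843519/3440640, -42220035/65536, …
ICs: h(0) = -6, h′(0) = -9/2, h′′(0) = 219/4.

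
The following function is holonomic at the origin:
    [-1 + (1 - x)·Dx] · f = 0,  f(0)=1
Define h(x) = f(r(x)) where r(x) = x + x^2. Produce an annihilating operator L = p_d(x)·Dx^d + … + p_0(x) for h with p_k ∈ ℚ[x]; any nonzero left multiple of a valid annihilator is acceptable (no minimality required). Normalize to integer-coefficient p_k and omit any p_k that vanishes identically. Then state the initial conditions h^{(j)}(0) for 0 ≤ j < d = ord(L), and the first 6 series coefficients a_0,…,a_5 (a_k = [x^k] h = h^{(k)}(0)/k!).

f: a_k = 1, 1, 1, 1, 1, 1, …
Substitute x→r, Dx→(1/r')Dx; clear ⇒ L₀.
L = (1 + 2·x) + (-1 + x + x^2)·Dx  (order 1).
h: a_k = 1, 1, 2, 3, 5, 8, …
ICs: h(0) = 1.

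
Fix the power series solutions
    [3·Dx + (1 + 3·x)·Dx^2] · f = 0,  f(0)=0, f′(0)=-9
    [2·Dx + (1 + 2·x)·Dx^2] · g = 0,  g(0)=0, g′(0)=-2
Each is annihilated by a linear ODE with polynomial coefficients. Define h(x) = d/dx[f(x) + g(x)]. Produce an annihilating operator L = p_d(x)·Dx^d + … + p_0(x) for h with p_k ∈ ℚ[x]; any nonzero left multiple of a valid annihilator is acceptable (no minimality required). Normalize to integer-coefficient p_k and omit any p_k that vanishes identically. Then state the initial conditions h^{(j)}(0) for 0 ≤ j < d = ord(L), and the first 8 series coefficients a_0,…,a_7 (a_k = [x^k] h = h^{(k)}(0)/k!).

f: a_k = 0, -9, 27/2, -27, 243/4, -729/5, 729/2, -6561/7, …
g: a_k = 0, -2, 2, -8/3, 4, -32/5, 32/3, -128/7, …
f+g: L₀ = lclm(L_f,L_g), ord ≤ 2+2.
h=h₀': d/dx-closure on L₀ ⇒ L.
L = 12 + (10 + 24·x)·Dx + (1 + 5·x + 6·x^2)·Dx^2  (order 2).
h: a_k = -11, 31, -89, 259, -761, 2251, -6689, 19939, …
ICs: h(0) = -11, h′(0) = 31.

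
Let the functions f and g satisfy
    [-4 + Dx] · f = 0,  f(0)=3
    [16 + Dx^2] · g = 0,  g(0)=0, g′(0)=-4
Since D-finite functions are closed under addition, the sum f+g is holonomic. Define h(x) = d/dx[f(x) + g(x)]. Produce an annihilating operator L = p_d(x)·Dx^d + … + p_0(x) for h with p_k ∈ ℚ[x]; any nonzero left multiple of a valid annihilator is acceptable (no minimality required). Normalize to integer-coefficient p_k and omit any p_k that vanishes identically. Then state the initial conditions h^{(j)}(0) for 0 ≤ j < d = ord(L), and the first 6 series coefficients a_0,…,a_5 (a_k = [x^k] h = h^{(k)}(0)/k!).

f: a_k = 3, 12, 24, 32, 32, 128/5, …
g: a_k = 0, -4, 0, 32/3, 0, -128/15, …
Weyl lclm of L_f,L_g ⇒ L₀ (ord ≤ 3).
h₀' ⇒ L via d/dx closure of L₀.
L = 64 - 16·Dx + 4·Dx^2 - Dx^3  (order 3).
h: a_k = 8, 48, 128, 128, 256/3, 512/5, …
ICs: h(0) = 8, h′(0) = 48, h′′(0) = 256.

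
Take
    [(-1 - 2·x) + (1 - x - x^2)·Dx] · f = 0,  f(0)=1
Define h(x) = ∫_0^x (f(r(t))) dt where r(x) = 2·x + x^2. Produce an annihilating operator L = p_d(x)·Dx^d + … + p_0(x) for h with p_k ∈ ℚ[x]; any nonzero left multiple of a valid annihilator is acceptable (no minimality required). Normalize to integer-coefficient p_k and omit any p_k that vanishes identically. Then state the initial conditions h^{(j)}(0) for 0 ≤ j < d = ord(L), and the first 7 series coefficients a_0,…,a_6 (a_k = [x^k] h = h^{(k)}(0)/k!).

L = (2 + 10·x + 12·x^2 + 4·x^3)·Dx + (-1 + 2·x + 5·x^2 + 4·x^3 + x^4)·Dx^2  (order 2).
h: a_k = 0, 1, 1, 3, 8, 118/5, 217/3, …
ICs: h(0) = 0, h′(0) = 1.

f: a_k = 1, 1, 2, 3, 5, 8, 13, …
Change of var in L_f (x↦r) gives L₀.
h=∫₀ˣh₀: take L = L₀·Dx.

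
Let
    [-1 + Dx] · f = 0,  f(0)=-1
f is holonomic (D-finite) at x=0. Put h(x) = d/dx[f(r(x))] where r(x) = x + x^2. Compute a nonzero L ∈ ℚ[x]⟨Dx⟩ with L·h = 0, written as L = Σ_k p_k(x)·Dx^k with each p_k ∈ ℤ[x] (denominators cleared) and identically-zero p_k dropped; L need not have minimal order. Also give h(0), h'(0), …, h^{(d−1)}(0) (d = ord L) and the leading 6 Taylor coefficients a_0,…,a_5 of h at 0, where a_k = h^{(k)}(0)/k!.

f: a_k = -1, -1, -1/2, -1/6, -1/24, -1/120, …
L₀ from L_f via x↦r, Dx↦r'^{-1}Dx.
Derive L from L₀ (diff closure).
L = (3 + 4·x + 4·x^2) + (-1 - 2·x)·Dx  (order 1).
h: a_k = -1, -3, -7/2, -25/6, -27/8, -331/120, …
ICs: h(0) = -1.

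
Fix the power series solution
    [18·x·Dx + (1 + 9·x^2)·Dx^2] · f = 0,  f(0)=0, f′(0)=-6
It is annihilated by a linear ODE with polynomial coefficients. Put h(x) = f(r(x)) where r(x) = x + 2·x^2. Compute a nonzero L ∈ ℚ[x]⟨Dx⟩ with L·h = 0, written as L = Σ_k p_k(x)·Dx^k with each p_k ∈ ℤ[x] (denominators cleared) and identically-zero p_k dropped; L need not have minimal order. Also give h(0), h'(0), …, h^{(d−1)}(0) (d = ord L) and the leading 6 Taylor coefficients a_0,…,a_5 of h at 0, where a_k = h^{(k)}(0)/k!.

f: a_k = 0, -6, 0, 18, 0, -486/5, …
Substitute x→r, Dx→(1/r')Dx; clear ⇒ L₀.
L = (-4 + 18·x + 144·x^2 + 432·x^3 + 432·x^4)·Dx + (1 + 4·x + 9·x^2 + 72·x^3 + 180·x^4 + 144·x^5)·Dx^2  (order 2).
h: a_k = 0, -6, -12, 18, 108, 594/5, …
ICs: h(0) = 0, h′(0) = -6.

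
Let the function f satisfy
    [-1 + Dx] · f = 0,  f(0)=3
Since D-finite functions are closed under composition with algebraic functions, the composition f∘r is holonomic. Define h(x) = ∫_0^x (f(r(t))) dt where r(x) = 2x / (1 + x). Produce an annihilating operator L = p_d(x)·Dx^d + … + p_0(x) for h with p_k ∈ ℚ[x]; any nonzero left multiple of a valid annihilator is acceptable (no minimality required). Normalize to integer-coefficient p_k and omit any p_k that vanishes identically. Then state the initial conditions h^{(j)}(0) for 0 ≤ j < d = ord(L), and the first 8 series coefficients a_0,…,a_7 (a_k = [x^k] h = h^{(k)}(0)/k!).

f: a_k = 3, 3, 3/2, 1/2, 1/8, 1/40, 1/240, 1/1680, …
Change of var in L_f (x↦r) gives L₀.
h=∫h₀ ⇒ L = L₀·Dx.
L = -2·Dx + (1 + 2·x + x^2)·Dx^2  (order 2).
h: a_k = 0, 3, 3, 0, -1/2, 2/5, -1/5, 4/105, …
ICs: h(0) = 0, h′(0) = 3.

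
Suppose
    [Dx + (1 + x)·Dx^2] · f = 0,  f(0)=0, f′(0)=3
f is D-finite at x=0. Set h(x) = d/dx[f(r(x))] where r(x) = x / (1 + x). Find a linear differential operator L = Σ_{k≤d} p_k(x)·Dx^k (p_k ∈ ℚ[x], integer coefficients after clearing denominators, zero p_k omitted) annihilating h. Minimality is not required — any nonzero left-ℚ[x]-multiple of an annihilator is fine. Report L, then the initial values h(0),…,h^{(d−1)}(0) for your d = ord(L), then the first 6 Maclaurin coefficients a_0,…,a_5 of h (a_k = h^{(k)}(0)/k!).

f: a_k = 0, 3, -3/2, 1, -3/4, 3/5, …
f∘r: x↦r, Dx↦Dx/r' in L_f ⇒ L₀.
Differentiate: ansatz ord ≤ ord L₀ ⇒ L.
L = (3 + 4·x) + (1 + 3·x + 2·x^2)·Dx  (order 1).
h: a_k = 3, -9, 21, -45, 93, -189, …
ICs: h(0) = 3.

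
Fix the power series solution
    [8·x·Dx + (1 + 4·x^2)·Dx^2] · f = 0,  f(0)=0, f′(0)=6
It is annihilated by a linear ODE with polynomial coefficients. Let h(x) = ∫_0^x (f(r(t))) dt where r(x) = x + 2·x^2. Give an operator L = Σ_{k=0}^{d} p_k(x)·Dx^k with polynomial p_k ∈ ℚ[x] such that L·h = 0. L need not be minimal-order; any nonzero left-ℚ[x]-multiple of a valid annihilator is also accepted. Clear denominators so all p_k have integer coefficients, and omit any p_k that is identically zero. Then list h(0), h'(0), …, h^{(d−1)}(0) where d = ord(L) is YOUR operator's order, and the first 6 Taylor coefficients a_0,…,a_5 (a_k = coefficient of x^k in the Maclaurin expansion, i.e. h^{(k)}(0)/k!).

L = (-4 + 8·x + 64·x^2 + 192·x^3 + 192·x^4)·Dx^2 + (1 + 4·x + 4·x^2 + 32·x^3 + 80·x^4 + 64·x^5)·Dx^3  (order 3).
h: a_k = 0, 0, 3, 4, -2, -48/5, …
ICs: h(0) = 0, h′(0) = 0, h′′(0) = 6.

f: a_k = 0, 6, 0, -8, 0, 96/5, …
Change of var in L_f (x↦r) gives L₀.
∫: right-multiply L₀ by Dx.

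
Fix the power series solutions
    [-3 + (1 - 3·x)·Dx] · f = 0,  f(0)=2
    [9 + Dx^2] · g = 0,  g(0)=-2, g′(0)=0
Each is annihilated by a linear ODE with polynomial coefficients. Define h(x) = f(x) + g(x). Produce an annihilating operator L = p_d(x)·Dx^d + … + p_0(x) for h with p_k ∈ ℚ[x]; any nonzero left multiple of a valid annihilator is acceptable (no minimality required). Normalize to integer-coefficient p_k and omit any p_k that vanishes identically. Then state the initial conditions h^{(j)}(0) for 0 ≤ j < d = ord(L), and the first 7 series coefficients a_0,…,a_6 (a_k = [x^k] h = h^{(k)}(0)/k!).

L = (63 - 54·x + 81·x^2) + (-9 + 45·x - 81·x^2 + 81·x^3)·Dx + (7 - 6·x + 9·x^2)·Dx^2 + (-1 + 5·x - 9·x^2 + 9·x^3)·Dx^3  (order 3).
h: a_k = 0, 6, 27, 54, 621/4, 486, 58401/40, …
ICs: h(0) = 0, h′(0) = 6, h′′(0) = 54.

f: a_k = 2, 6, 18, 54, 162, 486, 1458, …
g: a_k = -2, 0, 9, 0, -27/4, 0, 81/40, …
L₀ := lclm(L_f,L_g); ord L₀ ≤ 1+2.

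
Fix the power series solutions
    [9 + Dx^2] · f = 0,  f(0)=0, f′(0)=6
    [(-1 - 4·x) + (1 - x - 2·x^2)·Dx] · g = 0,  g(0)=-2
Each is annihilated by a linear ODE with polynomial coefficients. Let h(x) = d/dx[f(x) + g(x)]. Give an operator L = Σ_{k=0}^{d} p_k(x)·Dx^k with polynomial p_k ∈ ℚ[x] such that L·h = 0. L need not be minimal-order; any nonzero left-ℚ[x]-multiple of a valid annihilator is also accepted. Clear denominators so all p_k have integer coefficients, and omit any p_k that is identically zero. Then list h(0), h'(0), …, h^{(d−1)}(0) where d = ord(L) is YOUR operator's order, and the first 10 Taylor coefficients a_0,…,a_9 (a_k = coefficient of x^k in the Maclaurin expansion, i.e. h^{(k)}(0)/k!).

f: a_k = 0, 6, 0, -9, 0, 81/20, 0, -243/280, 0, 243/2240, …
g: a_k = -2, -2, -6, -10, -22, -42, -86, -170, -342, -682, …
f+g: L₀ = lclm(L_f,L_g), ord ≤ 2+1.
h₀' ⇒ L via d/dx closure of L₀.
L = (954 + 3600·x + 8154·x^2 + 4140·x^3 + 5760·x^4 + 3888·x^5 + 2592·x^6) + (-117 - 369·x + 585·x^2 + 747·x^3 + 90·x^4 + 828·x^5 + 1512·x^6 + 864·x^7)·Dx + (106 + 400·x + 906·x^2 + 460·x^3 + 640·x^4 + 432·x^5 + 288·x^6)·Dx^2 + (-13 - 41·x + 65·x^2 + 83·x^3 + 10·x^4 + 92·x^5 + 168·x^6 + 96·x^7)·Dx^3  (order 3).
h: a_k = 4, -12, -57, -88, -759/4, -516, -47843/40, -2736, -13746933/2240, -13660, …
ICs: h(0) = 4, h′(0) = -12, h′′(0) = -114.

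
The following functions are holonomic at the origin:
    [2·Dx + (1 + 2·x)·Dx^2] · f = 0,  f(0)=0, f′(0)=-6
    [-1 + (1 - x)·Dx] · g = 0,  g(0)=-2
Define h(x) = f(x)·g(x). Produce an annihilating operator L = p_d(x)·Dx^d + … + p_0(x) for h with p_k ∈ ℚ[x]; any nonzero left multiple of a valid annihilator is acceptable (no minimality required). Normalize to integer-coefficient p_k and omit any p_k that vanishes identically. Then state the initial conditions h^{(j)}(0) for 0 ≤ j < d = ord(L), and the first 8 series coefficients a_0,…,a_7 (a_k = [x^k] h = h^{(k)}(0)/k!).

L = 2 + 6·x·Dx + (-1 - x + 2·x^2)·Dx^2  (order 2).
h: a_k = 0, 12, 0, 16, -8, 152/5, -168/5, 2664/35, …
ICs: h(0) = 0, h′(0) = 12.

f: a_k = 0, -6, 6, -8, 12, -96/5, 32, -384/7, …
g: a_k = -2, -2, -2, -2, -2, -2, -2, -2, …
Sym-product of L_f,L_g gives L₀ (≤ ord 2).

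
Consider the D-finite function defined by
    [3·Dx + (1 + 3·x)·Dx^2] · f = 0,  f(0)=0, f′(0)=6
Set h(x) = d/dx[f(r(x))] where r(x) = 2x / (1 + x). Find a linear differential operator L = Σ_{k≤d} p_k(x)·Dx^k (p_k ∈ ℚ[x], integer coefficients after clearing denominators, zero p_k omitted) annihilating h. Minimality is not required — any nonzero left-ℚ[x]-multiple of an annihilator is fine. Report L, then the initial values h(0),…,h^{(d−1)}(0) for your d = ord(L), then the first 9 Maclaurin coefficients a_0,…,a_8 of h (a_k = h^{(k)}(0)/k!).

L = (8 + 14·x) + (1 + 8·x + 7·x^2)·Dx  (order 1).
h: a_k = 12, -96, 684, -4800, 33612, -235296, 1647084, -11529600, 80707212, …
ICs: h(0) = 12.

f: a_k = 0, 6, -9, 18, -81/2, 486/5, -243, 4374/7, -6561/4, …
f∘r: x↦r, Dx↦Dx/r' in L_f ⇒ L₀.
Derive L from L₀ (diff closure).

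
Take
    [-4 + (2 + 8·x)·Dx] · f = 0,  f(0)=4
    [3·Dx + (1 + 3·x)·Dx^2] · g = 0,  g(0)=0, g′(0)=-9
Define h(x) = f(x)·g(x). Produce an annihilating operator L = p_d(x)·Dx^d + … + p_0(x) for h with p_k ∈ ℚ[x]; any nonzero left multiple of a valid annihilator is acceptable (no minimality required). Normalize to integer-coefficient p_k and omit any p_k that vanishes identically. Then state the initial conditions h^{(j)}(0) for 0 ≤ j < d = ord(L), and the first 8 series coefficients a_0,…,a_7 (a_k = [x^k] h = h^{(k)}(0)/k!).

f: a_k = 4, 8, -8, 16, -40, 112, -336, 1056, …
g: a_k = 0, -9, 27/2, -27, 243/4, -729/5, 729/2, -6561/7, …
f·g: L₀ = L_f ⊗_s L_g, ord ≤ 1·2.
L = (6 + 12·x) + (-1 - 4·x)·Dx + (1 + 11·x + 40·x^2 + 48·x^3)·Dx^2  (order 2).
h: a_k = 0, -36, -18, 72, -225, 3474/5, -10872/5, 242244/35, …
ICs: h(0) = 0, h′(0) = -36.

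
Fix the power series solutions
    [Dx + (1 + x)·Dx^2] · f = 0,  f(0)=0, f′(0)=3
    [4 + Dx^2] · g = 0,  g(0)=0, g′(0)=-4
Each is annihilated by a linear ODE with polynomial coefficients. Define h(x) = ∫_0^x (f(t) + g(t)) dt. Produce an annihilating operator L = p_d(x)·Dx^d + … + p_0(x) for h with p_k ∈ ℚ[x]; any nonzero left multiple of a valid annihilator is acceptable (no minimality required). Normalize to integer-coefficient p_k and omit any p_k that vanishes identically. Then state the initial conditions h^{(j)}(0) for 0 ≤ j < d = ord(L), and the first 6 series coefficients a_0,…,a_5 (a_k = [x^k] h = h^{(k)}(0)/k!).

L = (20 + 16·x + 8·x^2)·Dx^2 + (12 + 28·x + 24·x^2 + 8·x^3)·Dx^3 + (5 + 4·x + 2·x^2)·Dx^4 + (3 + 7·x + 6·x^2 + 2·x^3)·Dx^5  (order 5).
h: a_k = 0, 0, -1/2, -1/2, 11/12, -3/20, …
ICs: h(0) = 0, h′(0) = 0, h′′(0) = -1, h′′′(0) = -3, h′′′′(0) = 22.

f: a_k = 0, 3, -3/2, 1, -3/4, 3/5, …
g: a_k = 0, -4, 0, 8/3, 0, -8/15, …
L₀ := lclm(L_f,L_g); ord L₀ ≤ 2+2.
h=∫₀ˣh₀: take L = L₀·Dx.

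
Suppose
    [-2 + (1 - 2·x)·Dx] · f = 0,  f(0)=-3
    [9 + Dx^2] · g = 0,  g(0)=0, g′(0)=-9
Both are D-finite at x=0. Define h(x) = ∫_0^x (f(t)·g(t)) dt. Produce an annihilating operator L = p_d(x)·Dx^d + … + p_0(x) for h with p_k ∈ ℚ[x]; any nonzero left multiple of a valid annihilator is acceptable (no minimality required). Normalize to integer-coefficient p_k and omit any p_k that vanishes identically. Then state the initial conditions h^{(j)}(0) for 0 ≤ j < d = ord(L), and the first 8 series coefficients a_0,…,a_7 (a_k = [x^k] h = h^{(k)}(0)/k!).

f: a_k = -3, -6, -12, -24, -48, -96, -192, -384, …
g: a_k = 0, -9, 0, 27/2, 0, -243/40, 0, 729/560, …
f·g: L₀ = L_f ⊗_s L_g, ord ≤ 1·2.
h=∫₀ˣh₀: take L = L₀·Dx.
L = (-9 + 18·x)·Dx + 4·Dx^2 + (-1 + 2·x)·Dx^3  (order 3).
h: a_k = 0, 0, 27/2, 18, 135/8, 27, 3843/80, 1647/20, …
ICs: h(0) = 0, h′(0) = 0, h′′(0) = 27.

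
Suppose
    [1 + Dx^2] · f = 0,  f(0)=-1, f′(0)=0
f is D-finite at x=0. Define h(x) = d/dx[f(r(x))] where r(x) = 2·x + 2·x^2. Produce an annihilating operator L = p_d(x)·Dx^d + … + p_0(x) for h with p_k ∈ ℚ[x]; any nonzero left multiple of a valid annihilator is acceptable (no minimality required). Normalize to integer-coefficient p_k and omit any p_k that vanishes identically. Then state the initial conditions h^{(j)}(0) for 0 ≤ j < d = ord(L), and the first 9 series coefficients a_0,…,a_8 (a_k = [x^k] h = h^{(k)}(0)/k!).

f: a_k = -1, 0, 1/2, 0, -1/24, 0, 1/720, 0, -1/40320, …
Change of var in L_f (x↦r) gives L₀.
Differentiate: ansatz ord ≤ ord L₀ ⇒ L.
L = (16 + 32·x + 96·x^2 + 128·x^3 + 64·x^4) + (-6 - 12·x)·Dx + (1 + 4·x + 4·x^2)·Dx^2  (order 2).
h: a_k = 0, 4, 12, 16/3, -40/3, -352/15, -224/15, 1664/315, 544/35, …
ICs: h(0) = 0, h′(0) = 4.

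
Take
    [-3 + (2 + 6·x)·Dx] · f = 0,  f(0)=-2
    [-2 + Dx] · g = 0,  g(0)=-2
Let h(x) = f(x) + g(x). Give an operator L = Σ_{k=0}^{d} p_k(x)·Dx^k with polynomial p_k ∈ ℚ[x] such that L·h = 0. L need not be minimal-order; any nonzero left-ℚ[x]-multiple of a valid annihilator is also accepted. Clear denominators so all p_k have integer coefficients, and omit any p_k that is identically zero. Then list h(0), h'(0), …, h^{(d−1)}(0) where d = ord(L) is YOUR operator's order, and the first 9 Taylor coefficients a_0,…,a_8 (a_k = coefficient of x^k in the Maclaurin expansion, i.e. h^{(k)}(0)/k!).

L = (42 + 72·x) + (-25 - 96·x - 144·x^2)·Dx + (2 + 30·x + 72·x^2)·Dx^2  (order 2).
h: a_k = -4, -7, -7/4, -145/24, 959/192, -26539/1920, 684809/23040, -22750249/322560, 886555199/5160960, …
ICs: h(0) = -4, h′(0) = -7.

f: a_k = -2, -3, 9/4, -27/8, 405/64, -1701/128, 15309/512, -72171/1024, 2814669/16384, …
g: a_k = -2, -4, -4, -8/3, -4/3, -8/15, -8/45, -16/315, -4/315, …
h₀=f+g: left-lcm gives L₀, ord ≤ 2.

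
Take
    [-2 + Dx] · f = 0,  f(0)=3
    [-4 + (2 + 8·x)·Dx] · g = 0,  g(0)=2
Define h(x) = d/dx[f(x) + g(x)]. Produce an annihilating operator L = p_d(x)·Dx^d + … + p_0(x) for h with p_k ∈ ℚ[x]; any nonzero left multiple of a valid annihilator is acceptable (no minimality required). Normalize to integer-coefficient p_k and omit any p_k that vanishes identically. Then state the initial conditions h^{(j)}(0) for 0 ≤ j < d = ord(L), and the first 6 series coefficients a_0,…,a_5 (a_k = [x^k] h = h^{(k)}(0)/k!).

f: a_k = 3, 6, 6, 4, 2, 4/5, …
g: a_k = 2, 4, -4, 8, -20, 56, …
Weyl lclm of L_f,L_g ⇒ L₀ (ord ≤ 2).
h=h₀': d/dx-closure on L₀ ⇒ L.
L = (-8 - 8·x) + (2 - 8·x - 16·x^2)·Dx + (1 + 6·x + 8·x^2)·Dx^2  (order 2).
h: a_k = 10, 4, 36, -72, 284, -5032/5, …
ICs: h(0) = 10, h′(0) = 4.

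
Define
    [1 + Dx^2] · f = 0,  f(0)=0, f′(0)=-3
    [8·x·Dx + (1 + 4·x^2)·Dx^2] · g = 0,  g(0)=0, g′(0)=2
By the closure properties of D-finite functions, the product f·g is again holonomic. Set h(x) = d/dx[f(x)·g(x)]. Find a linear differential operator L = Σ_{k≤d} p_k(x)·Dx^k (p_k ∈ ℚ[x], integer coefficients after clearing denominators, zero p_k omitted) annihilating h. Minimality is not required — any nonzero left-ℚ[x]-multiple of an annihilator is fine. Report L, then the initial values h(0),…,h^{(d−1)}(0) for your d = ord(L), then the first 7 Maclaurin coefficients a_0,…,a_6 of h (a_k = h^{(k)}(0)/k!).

f: a_k = 0, -3, 0, 1/2, 0, -1/40, 0, …
g: a_k = 0, 2, 0, -8/3, 0, 32/5, 0, …
f·g: L₀ = L_f ⊗_s L_g, ord ≤ 2·2.
h=h₀': d/dx-closure on L₀ ⇒ L.
L = (3893 + 34584·x^2 + 286832·x^4 + 57600·x^6 + 768·x^8 - 10240·x^10 + 4096·x^12) + (2192·x + 44864·x^3 + 156160·x^5 + 51200·x^7 + 20480·x^9 + 16384·x^11)·Dx + (3978 + 36208·x^2 + 296160·x^4 + 76288·x^6 + 9728·x^8 - 4096·x^10 + 8192·x^12)·Dx^2 + (2192·x + 44864·x^3 + 156160·x^5 + 51200·x^7 + 20480·x^9 + 16384·x^11)·Dx^3 + (85 + 1624·x^2 + 9328·x^4 + 18688·x^6 + 8960·x^8 + 6144·x^10 + 4096·x^12)·Dx^4  (order 4).
h: a_k = 0, -12, 0, 36, 0, -247/2, 0, …
ICs: h(0) = 0, h′(0) = -12, h′′(0) = 0, h′′′(0) = 216.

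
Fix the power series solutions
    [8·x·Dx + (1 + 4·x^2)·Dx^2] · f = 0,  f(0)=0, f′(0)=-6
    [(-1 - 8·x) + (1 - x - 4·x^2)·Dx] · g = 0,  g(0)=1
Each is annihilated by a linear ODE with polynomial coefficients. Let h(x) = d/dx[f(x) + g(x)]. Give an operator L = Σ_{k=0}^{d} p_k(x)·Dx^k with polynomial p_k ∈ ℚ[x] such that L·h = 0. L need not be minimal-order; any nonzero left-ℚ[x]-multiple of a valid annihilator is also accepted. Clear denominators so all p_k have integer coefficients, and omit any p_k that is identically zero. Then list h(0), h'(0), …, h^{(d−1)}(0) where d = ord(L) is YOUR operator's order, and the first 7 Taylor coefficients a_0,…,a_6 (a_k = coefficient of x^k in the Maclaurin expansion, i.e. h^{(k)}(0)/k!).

f: a_k = 0, -6, 0, 8, 0, -96/5, 0, …
g: a_k = 1, 1, 5, 9, 29, 65, 181, …
L₀ := lclm(L_f,L_g); ord L₀ ≤ 2+1.
Differentiate: ansatz ord ≤ ord L₀ ⇒ L.
L = (40 - 160·x - 2272·x^2 - 4608·x^3 - 16896·x^4 - 6144·x^6) + (-31 - 264·x - 364·x^2 - 2208·x^3 - 4160·x^4 - 12800·x^5 - 768·x^6 - 6144·x^7)·Dx + (5 + 11·x + 80·x^2 - 116·x^3 - 80·x^4 - 704·x^5 - 1536·x^6 - 256·x^7 - 1024·x^8)·Dx^2  (order 2).
h: a_k = -5, 10, 51, 116, 229, 1086, 3471, …
ICs: h(0) = -5, h′(0) = 10.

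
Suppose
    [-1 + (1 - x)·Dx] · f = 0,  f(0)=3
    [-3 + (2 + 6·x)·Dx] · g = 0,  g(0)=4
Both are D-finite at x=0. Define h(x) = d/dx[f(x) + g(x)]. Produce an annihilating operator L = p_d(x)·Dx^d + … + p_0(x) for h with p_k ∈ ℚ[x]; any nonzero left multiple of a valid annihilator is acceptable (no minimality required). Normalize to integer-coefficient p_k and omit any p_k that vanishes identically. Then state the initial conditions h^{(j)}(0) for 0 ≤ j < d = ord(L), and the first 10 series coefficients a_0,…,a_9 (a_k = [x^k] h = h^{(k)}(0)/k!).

f: a_k = 3, 3, 3, 3, 3, 3, 3, 3, 3, 3, …
g: a_k = 4, 6, -9/2, 27/4, -405/32, 1701/64, -15309/256, 72171/512, -2814669/8192, 14073345/16384, …
L₀ := lclm(L_f,L_g); ord L₀ ≤ 1+1.
h=h₀': d/dx-closure on L₀ ⇒ L.
L = (-90 - 54·x) + (3 - 198·x - 189·x^2)·Dx + (14 + 46·x - 6·x^2 - 54·x^3)·Dx^2  (order 2).
h: a_k = 9, -3, 117/4, -309/8, 9465/64, -43623/128, 515949/512, -2790093/1024, 127102473/16384, -716757555/32768, …
ICs: h(0) = 9, h′(0) = -3.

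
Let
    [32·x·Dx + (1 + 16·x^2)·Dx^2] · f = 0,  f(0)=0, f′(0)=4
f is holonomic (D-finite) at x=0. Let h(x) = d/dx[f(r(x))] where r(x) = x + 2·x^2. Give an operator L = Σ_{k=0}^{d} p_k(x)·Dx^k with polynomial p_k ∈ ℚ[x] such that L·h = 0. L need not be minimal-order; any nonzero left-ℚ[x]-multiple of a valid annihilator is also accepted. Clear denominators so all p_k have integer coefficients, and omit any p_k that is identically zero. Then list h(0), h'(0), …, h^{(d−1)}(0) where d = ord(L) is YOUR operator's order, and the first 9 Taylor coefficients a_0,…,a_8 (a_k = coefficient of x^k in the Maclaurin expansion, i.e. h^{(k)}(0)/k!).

f: a_k = 0, 4, 0, -64/3, 0, 1024/5, 0, -16384/7, 0, …
h₀=f(r): pull back L_f along r ⇒ L₀.
Derive L from L₀ (diff closure).
L = (-4 + 32·x + 256·x^2 + 768·x^3 + 768·x^4) + (1 + 4·x + 16·x^2 + 128·x^3 + 320·x^4 + 256·x^5)·Dx  (order 1).
h: a_k = 4, 16, -64, -512, -256, 11264, 40960, -131072, -1359872, …
ICs: h(0) = 4.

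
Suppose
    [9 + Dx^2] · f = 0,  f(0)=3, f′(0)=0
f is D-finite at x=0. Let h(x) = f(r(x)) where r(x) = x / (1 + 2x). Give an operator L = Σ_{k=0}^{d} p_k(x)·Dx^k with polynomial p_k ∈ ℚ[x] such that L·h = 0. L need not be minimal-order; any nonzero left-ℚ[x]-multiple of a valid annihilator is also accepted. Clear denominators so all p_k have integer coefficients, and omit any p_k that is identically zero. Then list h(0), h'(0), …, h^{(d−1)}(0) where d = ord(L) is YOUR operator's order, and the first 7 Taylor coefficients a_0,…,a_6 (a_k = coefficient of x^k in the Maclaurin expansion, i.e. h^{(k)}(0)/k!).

L = 9 + (4 + 24·x + 48·x^2 + 32·x^3)·Dx + (1 + 8·x + 24·x^2 + 32·x^3 + 16·x^4)·Dx^2  (order 2).
h: a_k = 3, 0, -27/2, 54, -1215/8, 351, -54243/80, …
ICs: h(0) = 3, h′(0) = 0.

f: a_k = 3, 0, -27/2, 0, 81/8, 0, -243/80, …
Change of var in L_f (x↦r) gives L₀.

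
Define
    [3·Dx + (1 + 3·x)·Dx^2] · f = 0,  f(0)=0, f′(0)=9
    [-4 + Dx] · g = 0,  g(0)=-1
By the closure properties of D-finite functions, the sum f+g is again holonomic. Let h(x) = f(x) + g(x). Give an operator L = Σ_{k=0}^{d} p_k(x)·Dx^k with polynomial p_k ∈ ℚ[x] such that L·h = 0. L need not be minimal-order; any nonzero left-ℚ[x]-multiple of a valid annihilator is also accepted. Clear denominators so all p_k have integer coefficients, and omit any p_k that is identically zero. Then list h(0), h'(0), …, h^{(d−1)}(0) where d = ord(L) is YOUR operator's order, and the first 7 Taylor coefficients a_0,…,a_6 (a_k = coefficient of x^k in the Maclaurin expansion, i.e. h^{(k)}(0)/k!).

f: a_k = 0, 9, -27/2, 27, -243/4, 729/5, -729/2, …
g: a_k = -1, -4, -8, -32/3, -32/3, -128/15, -256/45, …
Sum ⇒ L₀ = lclm(L_f,L_g) in ℚ(x)⟨Dx⟩.
L = (-120 - 144·x)·Dx + (2 - 96·x - 144·x^2)·Dx^2 + (7 + 33·x + 36·x^2)·Dx^3  (order 3).
h: a_k = -1, 5, -43/2, 49/3, -857/12, 2059/15, -33317/90, …
ICs: h(0) = -1, h′(0) = 5, h′′(0) = -43.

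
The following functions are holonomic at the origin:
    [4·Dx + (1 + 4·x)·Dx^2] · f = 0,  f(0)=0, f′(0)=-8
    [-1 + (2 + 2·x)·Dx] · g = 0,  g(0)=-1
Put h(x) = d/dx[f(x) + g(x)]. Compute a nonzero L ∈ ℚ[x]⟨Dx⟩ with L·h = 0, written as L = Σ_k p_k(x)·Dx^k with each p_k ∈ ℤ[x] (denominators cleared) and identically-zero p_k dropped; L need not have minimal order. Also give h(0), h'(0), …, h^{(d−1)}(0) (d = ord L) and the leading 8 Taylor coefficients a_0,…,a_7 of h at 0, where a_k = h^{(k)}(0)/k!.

L = (52 + 16·x) + (125 + 232·x + 80·x^2)·Dx + (14 + 78·x + 96·x^2 + 32·x^3)·Dx^2  (order 2).
h: a_k = -17/2, 129/4, -2051/16, 16389/32, -524323/256, 4194367/512, -67109095/2048, 536871341/4096, …
ICs: h(0) = -17/2, h′(0) = 129/4.

f: a_k = 0, -8, 16, -128/3, 128, -2048/5, 4096/3, -32768/7, …
g: a_k = -1, -1/2, 1/8, -1/16, 5/128, -7/256, 21/1024, -33/2048, …
Sum ⇒ L₀ = lclm(L_f,L_g) in ℚ(x)⟨Dx⟩.
Differentiate: ansatz ord ≤ ord L₀ ⇒ L.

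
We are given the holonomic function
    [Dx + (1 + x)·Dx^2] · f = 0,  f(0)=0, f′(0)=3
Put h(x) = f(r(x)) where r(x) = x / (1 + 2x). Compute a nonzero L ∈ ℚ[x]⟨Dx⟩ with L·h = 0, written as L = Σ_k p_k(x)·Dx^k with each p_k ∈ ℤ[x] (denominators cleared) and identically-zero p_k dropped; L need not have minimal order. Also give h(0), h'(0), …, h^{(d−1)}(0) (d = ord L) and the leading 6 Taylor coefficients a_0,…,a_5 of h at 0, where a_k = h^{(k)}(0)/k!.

f: a_k = 0, 3, -3/2, 1, -3/4, 3/5, …
f∘r: x↦r, Dx↦Dx/r' in L_f ⇒ L₀.
L = (5 + 12·x)·Dx + (1 + 5·x + 6·x^2)·Dx^2  (order 2).
h: a_k = 0, 3, -15/2, 19, -195/4, 633/5, …
ICs: h(0) = 0, h′(0) = 3.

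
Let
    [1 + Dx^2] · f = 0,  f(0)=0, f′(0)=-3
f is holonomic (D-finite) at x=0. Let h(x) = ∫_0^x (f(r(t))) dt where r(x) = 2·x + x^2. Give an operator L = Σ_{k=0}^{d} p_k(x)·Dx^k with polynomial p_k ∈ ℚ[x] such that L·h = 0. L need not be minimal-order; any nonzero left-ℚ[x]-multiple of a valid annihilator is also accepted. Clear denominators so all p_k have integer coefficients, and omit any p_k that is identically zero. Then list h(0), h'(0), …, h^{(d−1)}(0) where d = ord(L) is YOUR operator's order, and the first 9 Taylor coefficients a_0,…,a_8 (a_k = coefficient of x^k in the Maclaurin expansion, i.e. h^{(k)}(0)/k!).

f: a_k = 0, -3, 0, 1/2, 0, -1/40, 0, 1/1680, 0, …
Substitute x→r, Dx→(1/r')Dx; clear ⇒ L₀.
∫: right-multiply L₀ by Dx.
L = (4 + 12·x + 12·x^2 + 4·x^3)·Dx - Dx^2 + (1 + x)·Dx^3  (order 3).
h: a_k = 0, 0, -3, -1, 1, 6/5, 11/30, -3/14, -101/420, …
ICs: h(0) = 0, h′(0) = 0, h′′(0) = -6.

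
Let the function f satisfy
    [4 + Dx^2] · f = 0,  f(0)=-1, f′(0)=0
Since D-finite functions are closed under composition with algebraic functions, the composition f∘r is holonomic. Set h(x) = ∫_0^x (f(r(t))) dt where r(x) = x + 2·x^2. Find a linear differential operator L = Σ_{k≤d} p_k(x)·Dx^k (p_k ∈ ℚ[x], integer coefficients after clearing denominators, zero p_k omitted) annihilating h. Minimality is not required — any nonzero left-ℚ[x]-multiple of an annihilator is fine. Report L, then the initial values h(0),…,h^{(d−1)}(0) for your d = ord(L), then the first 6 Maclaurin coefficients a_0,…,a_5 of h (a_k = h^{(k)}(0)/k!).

f: a_k = -1, 0, 2, 0, -2/3, 0, …
L₀ from L_f via x↦r, Dx↦r'^{-1}Dx.
h=∫₀ˣh₀: take L = L₀·Dx.
L = (4 + 48·x + 192·x^2 + 256·x^3)·Dx - 4·Dx^2 + (1 + 4·x)·Dx^3  (order 3).
h: a_k = 0, -1, 0, 2/3, 2, 22/15, …
ICs: h(0) = 0, h′(0) = -1, h′′(0) = 0.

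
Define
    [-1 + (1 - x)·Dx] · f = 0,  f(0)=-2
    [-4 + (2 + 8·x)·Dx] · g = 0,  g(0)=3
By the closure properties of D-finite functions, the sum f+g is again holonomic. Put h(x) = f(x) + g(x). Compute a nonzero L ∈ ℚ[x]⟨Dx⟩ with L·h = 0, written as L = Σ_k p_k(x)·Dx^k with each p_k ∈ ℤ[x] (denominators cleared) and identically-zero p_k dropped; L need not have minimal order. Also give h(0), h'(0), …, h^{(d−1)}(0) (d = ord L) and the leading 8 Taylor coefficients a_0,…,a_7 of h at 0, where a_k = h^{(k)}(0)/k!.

L = (-8 - 12·x) + (6 + 8·x + 36·x^2)·Dx + (1 - 3·x - 22·x^2 + 24·x^3)·Dx^2  (order 2).
h: a_k = 1, 4, -8, 10, -32, 82, -254, 790, …
ICs: h(0) = 1, h′(0) = 4.

f: a_k = -2, -2, -2, -2, -2, -2, -2, -2, …
g: a_k = 3, 6, -6, 12, -30, 84, -252, 792, …
Sum ⇒ L₀ = lclm(L_f,L_g) in ℚ(x)⟨Dx⟩.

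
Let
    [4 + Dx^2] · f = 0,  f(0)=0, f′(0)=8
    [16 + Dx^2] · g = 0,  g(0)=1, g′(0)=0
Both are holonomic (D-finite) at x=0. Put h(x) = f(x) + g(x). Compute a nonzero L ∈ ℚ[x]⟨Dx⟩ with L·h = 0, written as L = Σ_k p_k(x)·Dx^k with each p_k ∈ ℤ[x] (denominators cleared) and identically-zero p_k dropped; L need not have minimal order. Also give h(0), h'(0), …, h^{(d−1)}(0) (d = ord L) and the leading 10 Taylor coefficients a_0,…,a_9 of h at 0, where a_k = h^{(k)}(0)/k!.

L = 64 + 20·Dx^2 + Dx^4  (order 4).
h: a_k = 1, 8, -8, -16/3, 32/3, 16/15, -256/45, -32/315, 512/315, 16/2835, …
ICs: h(0) = 1, h′(0) = 8, h′′(0) = -16, h′′′(0) = -32.

f: a_k = 0, 8, 0, -16/3, 0, 16/15, 0, -32/315, 0, 16/2835, …
g: a_k = 1, 0, -8, 0, 32/3, 0, -256/45, 0, 512/315, 0, …
L₀ := lclm(L_f,L_g); ord L₀ ≤ 2+2.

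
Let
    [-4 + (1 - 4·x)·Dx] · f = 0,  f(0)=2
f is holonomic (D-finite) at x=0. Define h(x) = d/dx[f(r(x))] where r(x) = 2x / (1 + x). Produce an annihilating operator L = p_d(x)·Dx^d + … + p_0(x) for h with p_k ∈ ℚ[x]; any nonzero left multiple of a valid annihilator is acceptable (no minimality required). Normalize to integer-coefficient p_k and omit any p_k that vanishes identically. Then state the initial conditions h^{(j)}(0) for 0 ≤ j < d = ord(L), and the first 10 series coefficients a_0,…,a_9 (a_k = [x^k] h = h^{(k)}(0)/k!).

f: a_k = 2, 8, 32, 128, 512, 2048, 8192, 32768, 131072, 524288, …
f∘r: x↦r, Dx↦Dx/r' in L_f ⇒ L₀.
h=h₀': d/dx-closure on L₀ ⇒ L.
L = 14 + (-1 + 7·x)·Dx  (order 1).
h: a_k = 16, 224, 2352, 21952, 192080, 1613472, 13176688, 105413504, 830131344, 6456577120, …
ICs: h(0) = 16.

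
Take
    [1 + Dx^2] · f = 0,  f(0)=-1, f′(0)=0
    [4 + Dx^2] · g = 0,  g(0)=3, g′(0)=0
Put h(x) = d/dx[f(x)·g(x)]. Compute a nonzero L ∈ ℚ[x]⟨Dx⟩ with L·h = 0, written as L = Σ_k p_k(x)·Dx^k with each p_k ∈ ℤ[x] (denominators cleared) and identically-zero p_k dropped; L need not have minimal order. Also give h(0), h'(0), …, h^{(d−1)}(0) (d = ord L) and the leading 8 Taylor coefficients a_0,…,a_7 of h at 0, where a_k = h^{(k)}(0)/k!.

L = 9 + 10·Dx^2 + Dx^4  (order 4).
h: a_k = 0, 15, 0, -41/2, 0, 73/8, 0, -3281/1680, …
ICs: h(0) = 0, h′(0) = 15, h′′(0) = 0, h′′′(0) = -123.

f: a_k = -1, 0, 1/2, 0, -1/24, 0, 1/720, 0, …
g: a_k = 3, 0, -6, 0, 2, 0, -4/15, 0, …
Sym-product of L_f,L_g gives L₀ (≤ ord 4).
Differentiate: ansatz ord ≤ ord L₀ ⇒ L.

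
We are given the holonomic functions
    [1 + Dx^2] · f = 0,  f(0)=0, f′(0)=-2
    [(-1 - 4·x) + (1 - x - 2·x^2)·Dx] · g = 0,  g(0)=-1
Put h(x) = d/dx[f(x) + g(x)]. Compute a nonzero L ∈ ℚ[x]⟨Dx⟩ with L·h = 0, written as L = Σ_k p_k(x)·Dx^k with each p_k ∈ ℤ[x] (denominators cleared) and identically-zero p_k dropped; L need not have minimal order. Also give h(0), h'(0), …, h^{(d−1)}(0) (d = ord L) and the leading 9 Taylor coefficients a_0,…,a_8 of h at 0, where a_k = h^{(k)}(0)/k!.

f: a_k = 0, -2, 0, 1/3, 0, -1/60, 0, 1/2520, 0, …
g: a_k = -1, -1, -3, -5, -11, -21, -43, -85, -171, …
h₀=f+g: left-lcm gives L₀, ord ≤ 3.
Derive L from L₀ (diff closure).
L = (270 + 1200·x + 2862·x^2 + 1860·x^3 + 1920·x^4 + 144·x^5 + 96·x^6) + (-31 - 115·x + 75·x^2 + 241·x^3 + 430·x^4 + 372·x^5 + 56·x^6 + 32·x^7)·Dx + (270 + 1200·x + 2862·x^2 + 1860·x^3 + 1920·x^4 + 144·x^5 + 96·x^6)·Dx^2 + (-31 - 115·x + 75·x^2 + 241·x^3 + 430·x^4 + 372·x^5 + 56·x^6 + 32·x^7)·Dx^3  (order 3).
h: a_k = -3, -6, -14, -44, -1261/12, -258, -214199/360, -1368, -61871041/20160, …
ICs: h(0) = -3, h′(0) = -6, h′′(0) = -28.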